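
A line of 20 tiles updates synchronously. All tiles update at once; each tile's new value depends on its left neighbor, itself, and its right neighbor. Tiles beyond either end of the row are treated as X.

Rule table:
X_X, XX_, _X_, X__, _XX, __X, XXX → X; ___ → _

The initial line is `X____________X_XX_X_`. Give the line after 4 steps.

XXXXX____XXXXXXXXXXX

step 1: XX__________XXXXXXXX
step 2: XXX________XXXXXXXXX
step 3: XXXX______XXXXXXXXXX
step 4: XXXXX____XXXXXXXXXXX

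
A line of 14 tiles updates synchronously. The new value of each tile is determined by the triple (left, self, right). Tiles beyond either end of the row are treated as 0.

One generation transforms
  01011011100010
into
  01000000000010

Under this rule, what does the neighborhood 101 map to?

At position 2 the neighborhood is 101; the next row has 0 there.

0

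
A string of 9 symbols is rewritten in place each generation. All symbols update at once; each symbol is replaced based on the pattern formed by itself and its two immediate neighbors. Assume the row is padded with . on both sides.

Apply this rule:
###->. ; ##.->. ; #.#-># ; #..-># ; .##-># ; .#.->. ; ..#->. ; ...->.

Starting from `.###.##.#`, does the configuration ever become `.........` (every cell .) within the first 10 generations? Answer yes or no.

generation 1: .#..##.#.
generation 2: ..#.#.#.#
generation 3: ...#.#.#.
generation 4: ....#.#.#
generation 5: .....#.#.
generation 6: ......#.#
generation 7: .......#.
generation 8: ........#
generation 9: .........
all cells are . at generation 9

yes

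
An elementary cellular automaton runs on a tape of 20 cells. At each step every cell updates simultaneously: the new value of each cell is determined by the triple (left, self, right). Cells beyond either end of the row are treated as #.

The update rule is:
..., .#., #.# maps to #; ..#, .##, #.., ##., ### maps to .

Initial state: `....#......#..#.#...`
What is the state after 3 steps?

.##.#.####.#..###.#.
#..###....##.....###
.......##....###....

.......##....###....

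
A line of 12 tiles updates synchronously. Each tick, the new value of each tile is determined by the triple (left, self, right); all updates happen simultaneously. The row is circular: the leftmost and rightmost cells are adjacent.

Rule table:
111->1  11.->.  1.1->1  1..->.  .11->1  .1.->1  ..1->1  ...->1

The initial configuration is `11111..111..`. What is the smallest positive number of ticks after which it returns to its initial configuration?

12

1111..111..1
111..111..11
11..111..111
1..111..1111
..111..11111
.111..11111.
111..11111..
11..11111..1
1..11111..11
..11111..111
.11111..111.
11111..111..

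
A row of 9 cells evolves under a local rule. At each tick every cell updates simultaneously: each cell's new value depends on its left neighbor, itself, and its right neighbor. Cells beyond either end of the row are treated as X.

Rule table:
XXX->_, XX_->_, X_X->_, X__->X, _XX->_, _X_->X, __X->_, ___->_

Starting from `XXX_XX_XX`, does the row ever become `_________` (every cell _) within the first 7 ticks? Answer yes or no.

tick 1: _________
all cells are _ at tick 1

yes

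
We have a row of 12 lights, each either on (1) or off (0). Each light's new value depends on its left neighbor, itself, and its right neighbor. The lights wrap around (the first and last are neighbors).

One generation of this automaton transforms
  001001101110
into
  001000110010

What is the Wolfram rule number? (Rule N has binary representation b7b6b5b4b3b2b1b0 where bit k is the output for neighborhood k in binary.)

position 9: 111 → 0  (bit 7 = 0)
position 6: 110 → 1  (bit 6 = 1)
position 7: 101 → 1  (bit 5 = 1)
position 3: 100 → 0  (bit 4 = 0)
position 5: 011 → 0  (bit 3 = 0)
position 2: 010 → 1  (bit 2 = 1)
position 1: 001 → 0  (bit 1 = 0)
position 0: 000 → 0  (bit 0 = 0)
bits b7..b0 = 01100100 = 100

100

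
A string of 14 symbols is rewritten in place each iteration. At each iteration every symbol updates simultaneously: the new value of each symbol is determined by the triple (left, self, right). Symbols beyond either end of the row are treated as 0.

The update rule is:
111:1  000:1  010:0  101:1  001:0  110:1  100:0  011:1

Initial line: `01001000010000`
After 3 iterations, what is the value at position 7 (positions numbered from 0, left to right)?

iteration 1: 00000011000111
iteration 2: 11111011010111
iteration 3: 11111111101111
position 7 holds 1

1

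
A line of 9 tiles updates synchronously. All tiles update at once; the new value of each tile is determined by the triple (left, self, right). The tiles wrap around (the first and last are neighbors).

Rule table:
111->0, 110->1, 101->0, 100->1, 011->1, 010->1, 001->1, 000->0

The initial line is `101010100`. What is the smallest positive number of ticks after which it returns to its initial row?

101010111
101010100

2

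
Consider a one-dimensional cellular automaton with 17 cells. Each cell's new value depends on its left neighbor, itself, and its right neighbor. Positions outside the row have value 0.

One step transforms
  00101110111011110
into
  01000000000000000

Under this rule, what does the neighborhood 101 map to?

At position 3 the neighborhood is 101; the next row has 0 there.

0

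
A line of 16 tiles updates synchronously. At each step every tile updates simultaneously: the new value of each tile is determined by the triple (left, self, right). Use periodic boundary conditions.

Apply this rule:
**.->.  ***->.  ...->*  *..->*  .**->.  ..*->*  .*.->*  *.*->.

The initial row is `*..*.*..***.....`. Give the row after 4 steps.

****.***...*****
........***.....
********...*****
........***.....

........***.....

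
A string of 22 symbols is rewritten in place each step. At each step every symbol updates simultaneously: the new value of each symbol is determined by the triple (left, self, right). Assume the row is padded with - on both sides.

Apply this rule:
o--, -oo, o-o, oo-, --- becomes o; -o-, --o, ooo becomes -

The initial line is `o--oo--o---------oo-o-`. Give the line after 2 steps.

--oo-oo-o------ooo-oo-

-o-ooo--oooooooo-ooo-o
--oo-oo-o------ooo-oo-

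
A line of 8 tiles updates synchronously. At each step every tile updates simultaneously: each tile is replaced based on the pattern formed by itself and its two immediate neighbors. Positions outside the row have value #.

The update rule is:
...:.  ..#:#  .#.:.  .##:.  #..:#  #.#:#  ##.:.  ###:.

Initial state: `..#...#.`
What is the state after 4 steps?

..#.#.#.

step 1: ##.#.#.#
step 2: ..#.#.#.
step 3: ##.#.#.#  (repeats step 1; period 2)
step 4: ..#.#.#.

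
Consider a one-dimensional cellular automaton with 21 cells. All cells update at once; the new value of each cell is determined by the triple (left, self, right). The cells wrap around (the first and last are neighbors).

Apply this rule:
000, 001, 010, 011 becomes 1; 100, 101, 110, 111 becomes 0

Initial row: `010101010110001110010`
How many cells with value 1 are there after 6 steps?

step 1: 110101010100111000110
step 2: 100101010101100011100
step 3: 101101010101001110001
step 4: 001001010101011000111
step 5: 011011010101010011100
step 6: 110010010101010110001
count of 1: 10

10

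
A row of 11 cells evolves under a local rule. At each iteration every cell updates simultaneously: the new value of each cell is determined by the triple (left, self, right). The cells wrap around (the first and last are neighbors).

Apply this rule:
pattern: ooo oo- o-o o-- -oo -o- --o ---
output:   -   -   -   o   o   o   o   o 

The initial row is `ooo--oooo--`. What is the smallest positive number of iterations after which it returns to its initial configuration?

22

o--ooo---oo
-ooo--oooo-
oo--ooo---o
--ooo--oooo
ooo--ooo---
o--ooo--ooo
-ooo--ooo--
oo--ooo--oo
--ooo--ooo-
ooo--ooo--o
---ooo--ooo
oooo--ooo--
o---ooo--oo
-oooo--ooo-
oo---ooo--o
--oooo--ooo
ooo---ooo--
o--oooo--oo
-ooo---ooo-
oo--oooo--o
--ooo---ooo
ooo--oooo--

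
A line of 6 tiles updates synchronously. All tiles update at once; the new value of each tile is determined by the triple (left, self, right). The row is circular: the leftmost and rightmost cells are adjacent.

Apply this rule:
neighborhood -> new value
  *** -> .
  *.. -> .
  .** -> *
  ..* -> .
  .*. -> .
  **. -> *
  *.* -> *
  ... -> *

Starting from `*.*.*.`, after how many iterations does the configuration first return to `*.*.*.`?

2

.*.*.*
*.*.*.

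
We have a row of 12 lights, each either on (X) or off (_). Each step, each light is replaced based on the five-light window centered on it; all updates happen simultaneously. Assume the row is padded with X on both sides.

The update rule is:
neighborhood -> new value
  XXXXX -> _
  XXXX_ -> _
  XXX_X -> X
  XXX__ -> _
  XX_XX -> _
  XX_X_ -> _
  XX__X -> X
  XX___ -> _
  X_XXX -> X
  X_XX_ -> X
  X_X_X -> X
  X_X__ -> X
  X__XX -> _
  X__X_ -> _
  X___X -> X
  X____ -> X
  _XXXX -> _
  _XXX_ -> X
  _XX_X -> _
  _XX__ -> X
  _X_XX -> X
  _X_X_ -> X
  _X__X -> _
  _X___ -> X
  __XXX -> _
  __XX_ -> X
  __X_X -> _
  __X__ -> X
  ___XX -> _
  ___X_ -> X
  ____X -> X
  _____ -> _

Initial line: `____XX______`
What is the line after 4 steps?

_XX_XX_X__X_
_X__X__X___X
_X__X__XXX__
_X__X___X_X_

_X__X___X_X_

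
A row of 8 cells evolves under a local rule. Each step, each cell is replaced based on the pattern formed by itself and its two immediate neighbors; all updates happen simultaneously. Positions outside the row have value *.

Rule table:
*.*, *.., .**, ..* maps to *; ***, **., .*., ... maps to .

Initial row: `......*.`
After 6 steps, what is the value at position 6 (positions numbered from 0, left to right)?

*....*.*
.*..*.**
*.**.**.
.**.**.*
**.**.**
..**.**.
position 6 holds *

*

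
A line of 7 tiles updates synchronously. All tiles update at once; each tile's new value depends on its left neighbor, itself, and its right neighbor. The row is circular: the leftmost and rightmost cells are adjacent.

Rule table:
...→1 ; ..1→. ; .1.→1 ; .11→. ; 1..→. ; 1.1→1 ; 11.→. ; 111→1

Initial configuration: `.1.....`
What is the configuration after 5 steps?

.1.1111
111.11.
.1.1..1
1111..1
111....

111....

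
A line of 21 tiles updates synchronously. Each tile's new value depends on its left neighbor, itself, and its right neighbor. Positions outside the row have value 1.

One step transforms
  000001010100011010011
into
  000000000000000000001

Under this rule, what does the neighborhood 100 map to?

At position 0 the neighborhood is 100; the next row has 0 there.

0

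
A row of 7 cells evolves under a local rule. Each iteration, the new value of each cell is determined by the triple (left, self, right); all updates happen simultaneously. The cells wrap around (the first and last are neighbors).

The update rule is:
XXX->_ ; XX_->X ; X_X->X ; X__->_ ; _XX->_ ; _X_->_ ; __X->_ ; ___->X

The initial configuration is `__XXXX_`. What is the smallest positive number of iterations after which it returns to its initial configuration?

28

X____X_
__XX__X
___X___
XX___XX
_X_X___
__X__XX
______X
_XXXX__
____X_X
_XX__X_
__X____
X___XXX
X_X____
_X__XX_
_____X_
XXXX___
___X_X_
XX__X__
_X_____
___XXXX
_X____X
X__XX__
____X__
XXX___X
__X_X__
X__X__X
X______
__XXXX_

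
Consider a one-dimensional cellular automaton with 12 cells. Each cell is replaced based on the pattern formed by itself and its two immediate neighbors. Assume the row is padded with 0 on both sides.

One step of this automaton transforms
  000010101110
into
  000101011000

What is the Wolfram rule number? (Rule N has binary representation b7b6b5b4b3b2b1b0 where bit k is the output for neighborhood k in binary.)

42

position 9: 111 → 0  (bit 7 = 0)
position 10: 110 → 0  (bit 6 = 0)
position 5: 101 → 1  (bit 5 = 1)
position 11: 100 → 0  (bit 4 = 0)
position 8: 011 → 1  (bit 3 = 1)
position 4: 010 → 0  (bit 2 = 0)
position 3: 001 → 1  (bit 1 = 1)
position 0: 000 → 0  (bit 0 = 0)
bits b7..b0 = 00101010 = 42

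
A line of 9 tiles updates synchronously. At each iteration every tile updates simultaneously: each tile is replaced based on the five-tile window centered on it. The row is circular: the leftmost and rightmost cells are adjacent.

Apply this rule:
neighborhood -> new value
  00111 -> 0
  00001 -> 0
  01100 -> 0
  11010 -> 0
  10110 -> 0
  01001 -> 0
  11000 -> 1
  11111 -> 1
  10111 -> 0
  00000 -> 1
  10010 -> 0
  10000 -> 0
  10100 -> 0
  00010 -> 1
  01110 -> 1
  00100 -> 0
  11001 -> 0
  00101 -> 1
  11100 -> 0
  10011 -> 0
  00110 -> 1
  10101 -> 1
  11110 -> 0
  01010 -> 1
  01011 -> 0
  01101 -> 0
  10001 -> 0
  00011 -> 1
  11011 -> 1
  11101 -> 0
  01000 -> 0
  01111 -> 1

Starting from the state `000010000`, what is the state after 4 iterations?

iteration 1: 110100011
iteration 2: 000000101
iteration 3: 001101110
iteration 4: 011010101

011010101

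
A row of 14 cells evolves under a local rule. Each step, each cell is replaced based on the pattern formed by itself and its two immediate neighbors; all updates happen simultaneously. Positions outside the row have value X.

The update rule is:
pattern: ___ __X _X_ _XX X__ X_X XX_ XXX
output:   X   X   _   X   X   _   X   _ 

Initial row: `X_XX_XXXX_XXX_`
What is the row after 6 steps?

XXXX__________

X_XX_X__X_X_X_
X_XX__XX______
X_XXXXXXXXXXXX
X_X___________
X__XXXXXXXXXXX
XXXX__________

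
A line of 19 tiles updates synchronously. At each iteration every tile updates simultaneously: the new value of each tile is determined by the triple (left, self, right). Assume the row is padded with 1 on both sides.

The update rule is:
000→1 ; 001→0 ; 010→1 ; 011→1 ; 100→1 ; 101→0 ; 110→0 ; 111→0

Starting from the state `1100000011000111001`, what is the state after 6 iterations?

1010000010100110101

iteration 1: 0011111010110100101
iteration 2: 1010000010100110101
iteration 3: 0011111010110100101  (repeats iteration 1; period 2)
iteration 6: 1010000010100110101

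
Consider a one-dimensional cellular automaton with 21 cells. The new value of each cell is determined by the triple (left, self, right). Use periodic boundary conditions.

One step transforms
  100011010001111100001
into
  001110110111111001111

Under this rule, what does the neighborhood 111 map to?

At position 12 the neighborhood is 111; the next row has 1 there.

1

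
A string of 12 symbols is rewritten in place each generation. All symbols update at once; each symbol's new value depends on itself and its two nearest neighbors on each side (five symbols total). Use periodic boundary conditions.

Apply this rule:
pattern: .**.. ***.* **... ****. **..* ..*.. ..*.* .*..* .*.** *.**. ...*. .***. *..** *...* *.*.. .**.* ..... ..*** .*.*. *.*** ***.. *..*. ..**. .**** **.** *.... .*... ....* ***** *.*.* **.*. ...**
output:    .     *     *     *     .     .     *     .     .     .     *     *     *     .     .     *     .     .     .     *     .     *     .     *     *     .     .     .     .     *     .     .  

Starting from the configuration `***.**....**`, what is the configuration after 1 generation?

.***..*....*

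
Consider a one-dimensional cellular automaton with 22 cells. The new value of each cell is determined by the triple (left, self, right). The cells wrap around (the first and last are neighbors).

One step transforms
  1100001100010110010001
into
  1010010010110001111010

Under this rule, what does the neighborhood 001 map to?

1

At position 5 the neighborhood is 001; the next row has 1 there.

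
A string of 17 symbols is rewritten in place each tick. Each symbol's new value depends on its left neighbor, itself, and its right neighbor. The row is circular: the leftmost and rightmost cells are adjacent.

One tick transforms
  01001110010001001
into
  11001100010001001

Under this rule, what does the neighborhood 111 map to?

1

At position 5 the neighborhood is 111; the next row has 1 there.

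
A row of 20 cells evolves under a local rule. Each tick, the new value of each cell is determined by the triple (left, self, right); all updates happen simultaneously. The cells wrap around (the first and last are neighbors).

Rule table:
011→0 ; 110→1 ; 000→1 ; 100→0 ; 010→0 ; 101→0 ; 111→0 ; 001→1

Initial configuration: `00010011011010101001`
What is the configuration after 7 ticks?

00001011100101010111

01100101001000000010
10101000010011111100
00000011100100000101
01111100101001111000
10000101000010001011
10111000011100110000
00001011100101010111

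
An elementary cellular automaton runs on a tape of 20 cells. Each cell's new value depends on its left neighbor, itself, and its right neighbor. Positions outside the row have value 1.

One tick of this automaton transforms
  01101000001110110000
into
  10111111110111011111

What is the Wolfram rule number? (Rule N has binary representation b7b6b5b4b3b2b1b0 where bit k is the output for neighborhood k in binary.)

position 11: 111 → 1  (bit 7 = 1)
position 2: 110 → 1  (bit 6 = 1)
position 0: 101 → 1  (bit 5 = 1)
position 5: 100 → 1  (bit 4 = 1)
position 1: 011 → 0  (bit 3 = 0)
position 4: 010 → 1  (bit 2 = 1)
position 9: 001 → 1  (bit 1 = 1)
position 6: 000 → 1  (bit 0 = 1)
bits b7..b0 = 11110111 = 247

247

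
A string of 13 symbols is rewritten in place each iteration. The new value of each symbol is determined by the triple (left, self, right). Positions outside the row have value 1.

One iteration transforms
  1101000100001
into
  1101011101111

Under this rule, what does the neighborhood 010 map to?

At position 3 the neighborhood is 010; the next row has 1 there.

1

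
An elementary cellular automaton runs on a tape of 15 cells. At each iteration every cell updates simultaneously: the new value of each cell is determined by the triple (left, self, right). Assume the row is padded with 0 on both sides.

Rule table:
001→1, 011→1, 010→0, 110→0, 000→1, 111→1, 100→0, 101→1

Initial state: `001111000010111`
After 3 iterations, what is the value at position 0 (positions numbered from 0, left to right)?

1

111110011101110
111100111011100
111001110111001
position 0 holds 1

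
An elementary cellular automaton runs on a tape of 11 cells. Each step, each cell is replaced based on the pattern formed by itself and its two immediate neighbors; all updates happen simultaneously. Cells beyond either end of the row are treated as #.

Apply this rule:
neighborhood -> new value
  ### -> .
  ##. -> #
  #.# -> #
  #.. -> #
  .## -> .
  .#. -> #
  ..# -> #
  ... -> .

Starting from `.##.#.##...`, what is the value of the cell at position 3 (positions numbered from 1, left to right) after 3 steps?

#

step 1: #.####.##.#
step 2: ##...##.##.
step 3: .##.#.##.##
position 3 holds #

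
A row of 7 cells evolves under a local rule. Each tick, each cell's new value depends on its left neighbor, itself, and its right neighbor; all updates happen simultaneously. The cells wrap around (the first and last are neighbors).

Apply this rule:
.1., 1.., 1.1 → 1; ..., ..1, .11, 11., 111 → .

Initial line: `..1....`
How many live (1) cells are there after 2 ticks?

..11...
....1..
count of 1: 1

1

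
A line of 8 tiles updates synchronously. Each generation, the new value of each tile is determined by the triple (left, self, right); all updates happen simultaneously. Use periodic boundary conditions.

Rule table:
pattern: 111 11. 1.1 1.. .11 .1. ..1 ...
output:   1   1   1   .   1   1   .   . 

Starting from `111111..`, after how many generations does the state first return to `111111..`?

1

generation 1: 111111..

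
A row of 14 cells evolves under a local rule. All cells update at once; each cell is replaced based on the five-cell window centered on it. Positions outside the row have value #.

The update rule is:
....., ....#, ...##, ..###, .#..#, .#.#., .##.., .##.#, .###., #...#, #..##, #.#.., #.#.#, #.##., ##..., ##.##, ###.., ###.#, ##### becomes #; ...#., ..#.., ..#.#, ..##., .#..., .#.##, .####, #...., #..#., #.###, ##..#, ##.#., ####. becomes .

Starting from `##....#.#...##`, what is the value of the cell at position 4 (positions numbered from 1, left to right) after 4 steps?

.##.#..##.###.
###.###.##.###
#.##.######..#
#####..##.#.##
position 4 holds #

#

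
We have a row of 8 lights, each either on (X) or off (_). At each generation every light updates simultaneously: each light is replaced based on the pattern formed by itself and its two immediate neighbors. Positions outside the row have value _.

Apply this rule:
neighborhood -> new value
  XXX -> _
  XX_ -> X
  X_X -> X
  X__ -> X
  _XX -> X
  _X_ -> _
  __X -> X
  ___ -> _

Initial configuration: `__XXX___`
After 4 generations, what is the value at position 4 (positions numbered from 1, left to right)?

_

_XX_XX__
XXXXXXX_
X_____XX
_X___XXX
position 4 holds _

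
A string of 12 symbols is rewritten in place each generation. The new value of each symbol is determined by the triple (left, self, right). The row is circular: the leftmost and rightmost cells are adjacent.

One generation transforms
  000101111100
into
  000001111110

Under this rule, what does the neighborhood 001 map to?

0

At position 2 the neighborhood is 001; the next row has 0 there.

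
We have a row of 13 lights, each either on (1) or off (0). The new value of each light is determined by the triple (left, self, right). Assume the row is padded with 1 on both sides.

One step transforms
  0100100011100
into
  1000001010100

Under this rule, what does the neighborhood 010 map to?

At position 1 the neighborhood is 010; the next row has 0 there.

0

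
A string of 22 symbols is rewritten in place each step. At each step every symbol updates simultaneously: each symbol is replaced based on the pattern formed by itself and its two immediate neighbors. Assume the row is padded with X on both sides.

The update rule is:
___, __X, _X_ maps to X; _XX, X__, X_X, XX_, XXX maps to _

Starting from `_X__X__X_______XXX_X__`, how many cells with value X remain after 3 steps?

15

_X_XX_XX_XXXXXX____X_X
_X______________XXXX__
_X_XXXXXXXXXXXXX_____X
count of X: 15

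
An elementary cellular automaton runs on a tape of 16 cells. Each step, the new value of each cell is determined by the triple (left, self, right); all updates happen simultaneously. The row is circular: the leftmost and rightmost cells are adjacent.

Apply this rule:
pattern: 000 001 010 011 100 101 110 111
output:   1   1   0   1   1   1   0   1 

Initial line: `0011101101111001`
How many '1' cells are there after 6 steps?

12

1111011011110110
1110110111101101
1101101111011011
1011011110110111
0110111101101111
1101111011011110
count of 1: 12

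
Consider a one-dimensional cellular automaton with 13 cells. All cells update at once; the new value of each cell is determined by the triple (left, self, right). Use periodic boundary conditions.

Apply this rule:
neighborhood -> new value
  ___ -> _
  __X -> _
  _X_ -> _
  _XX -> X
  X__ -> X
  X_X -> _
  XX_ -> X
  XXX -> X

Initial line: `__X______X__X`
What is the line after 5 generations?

X__X______X__
_X__X______X_
__X__X______X
X__X__X______
_X__X__X_____

_X__X__X_____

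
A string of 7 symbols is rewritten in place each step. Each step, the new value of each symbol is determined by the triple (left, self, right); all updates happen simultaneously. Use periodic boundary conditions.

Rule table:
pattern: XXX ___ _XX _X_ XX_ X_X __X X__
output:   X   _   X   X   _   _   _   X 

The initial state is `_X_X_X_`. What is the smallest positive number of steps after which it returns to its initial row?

step 1: _X_X_XX
step 2: _X_X_X_

2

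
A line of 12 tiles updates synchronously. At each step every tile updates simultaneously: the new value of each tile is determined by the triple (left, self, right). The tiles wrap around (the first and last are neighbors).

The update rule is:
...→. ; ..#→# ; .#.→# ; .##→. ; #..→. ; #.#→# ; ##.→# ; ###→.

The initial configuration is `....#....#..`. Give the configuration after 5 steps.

...##...##..
..#.#..#.#..
.####.####..
#...##...#..
#..#.#..##.#

#..#.#..##.#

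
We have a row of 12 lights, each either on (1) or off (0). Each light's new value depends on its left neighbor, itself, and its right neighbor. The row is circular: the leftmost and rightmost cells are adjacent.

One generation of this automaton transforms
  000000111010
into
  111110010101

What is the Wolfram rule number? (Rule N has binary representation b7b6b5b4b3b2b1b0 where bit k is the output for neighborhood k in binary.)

position 7: 111 → 1  (bit 7 = 1)
position 8: 110 → 0  (bit 6 = 0)
position 9: 101 → 1  (bit 5 = 1)
position 11: 100 → 1  (bit 4 = 1)
position 6: 011 → 0  (bit 3 = 0)
position 10: 010 → 0  (bit 2 = 0)
position 5: 001 → 0  (bit 1 = 0)
position 0: 000 → 1  (bit 0 = 1)
bits b7..b0 = 10110001 = 177

177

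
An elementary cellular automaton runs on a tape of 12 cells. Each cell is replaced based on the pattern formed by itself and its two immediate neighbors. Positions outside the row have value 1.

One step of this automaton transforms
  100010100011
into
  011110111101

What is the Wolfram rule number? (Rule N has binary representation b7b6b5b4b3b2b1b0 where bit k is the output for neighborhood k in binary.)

151

position 11: 111 → 1  (bit 7 = 1)
position 0: 110 → 0  (bit 6 = 0)
position 5: 101 → 0  (bit 5 = 0)
position 1: 100 → 1  (bit 4 = 1)
position 10: 011 → 0  (bit 3 = 0)
position 4: 010 → 1  (bit 2 = 1)
position 3: 001 → 1  (bit 1 = 1)
position 2: 000 → 1  (bit 0 = 1)
bits b7..b0 = 10010111 = 151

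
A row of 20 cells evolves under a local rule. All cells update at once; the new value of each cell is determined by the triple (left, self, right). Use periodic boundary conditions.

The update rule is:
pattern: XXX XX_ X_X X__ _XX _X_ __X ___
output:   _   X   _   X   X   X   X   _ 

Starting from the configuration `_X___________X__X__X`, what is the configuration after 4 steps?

_X_XXX___XX__XX__XXX

_XX_________XXXXXXXX
_XXX_______XX______X
_X_XX_____XXXX____XX
_X_XXX___XX__XX__XXX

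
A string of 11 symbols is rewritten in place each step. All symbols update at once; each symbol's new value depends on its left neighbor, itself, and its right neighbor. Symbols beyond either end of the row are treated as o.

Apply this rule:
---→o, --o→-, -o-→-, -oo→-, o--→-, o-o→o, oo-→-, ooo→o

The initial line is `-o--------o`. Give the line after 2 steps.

----oooo---

o--oooooo--
----oooo---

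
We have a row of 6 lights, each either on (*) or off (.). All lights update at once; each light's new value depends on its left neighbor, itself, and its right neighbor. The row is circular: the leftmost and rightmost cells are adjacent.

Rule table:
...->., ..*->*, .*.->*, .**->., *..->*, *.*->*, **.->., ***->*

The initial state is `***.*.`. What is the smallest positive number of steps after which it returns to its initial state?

.*.***
***.*.

2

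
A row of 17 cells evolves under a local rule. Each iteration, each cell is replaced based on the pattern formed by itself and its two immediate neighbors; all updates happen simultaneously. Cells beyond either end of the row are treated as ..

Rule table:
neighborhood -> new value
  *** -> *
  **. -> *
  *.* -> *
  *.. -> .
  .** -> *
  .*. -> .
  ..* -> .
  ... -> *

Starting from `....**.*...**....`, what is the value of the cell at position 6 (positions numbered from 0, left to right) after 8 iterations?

***.***..*.**.***
*******...*******
*******.*.*******
********.********
*****************
*****************  (fixed point — unchanged through iteration 8)
position 6 holds *

*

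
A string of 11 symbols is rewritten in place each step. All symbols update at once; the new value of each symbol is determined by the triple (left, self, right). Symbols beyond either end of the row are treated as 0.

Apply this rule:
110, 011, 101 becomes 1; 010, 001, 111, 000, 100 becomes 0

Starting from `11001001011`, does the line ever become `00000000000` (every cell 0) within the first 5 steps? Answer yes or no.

11000000111
11000000101
11000000010
11000000000
11000000000
step 5 is 11000000000, still not uniform 0

no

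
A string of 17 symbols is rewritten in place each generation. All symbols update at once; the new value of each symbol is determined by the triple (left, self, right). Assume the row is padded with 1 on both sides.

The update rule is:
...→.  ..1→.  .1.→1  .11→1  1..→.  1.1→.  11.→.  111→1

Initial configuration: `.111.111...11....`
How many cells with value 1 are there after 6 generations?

3

.11..11....1.....
.1...1.....1.....
.1...1.....1.....  (fixed point — unchanged through generation 6)
count of 1: 3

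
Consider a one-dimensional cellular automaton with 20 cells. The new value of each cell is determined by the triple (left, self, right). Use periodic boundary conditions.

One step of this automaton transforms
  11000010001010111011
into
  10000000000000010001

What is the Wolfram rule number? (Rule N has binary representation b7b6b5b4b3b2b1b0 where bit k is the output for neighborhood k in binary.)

128

position 0: 111 → 1  (bit 7 = 1)
position 1: 110 → 0  (bit 6 = 0)
position 11: 101 → 0  (bit 5 = 0)
position 2: 100 → 0  (bit 4 = 0)
position 14: 011 → 0  (bit 3 = 0)
position 6: 010 → 0  (bit 2 = 0)
position 5: 001 → 0  (bit 1 = 0)
position 3: 000 → 0  (bit 0 = 0)
bits b7..b0 = 10000000 = 128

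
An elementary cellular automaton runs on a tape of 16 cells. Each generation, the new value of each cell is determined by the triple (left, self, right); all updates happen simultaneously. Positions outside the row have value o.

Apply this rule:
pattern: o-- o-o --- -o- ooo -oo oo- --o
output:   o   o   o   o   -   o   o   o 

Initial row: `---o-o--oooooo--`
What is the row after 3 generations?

ooooooooo----ooo

ooooooooo----ooo
--------oooooo--
ooooooooo----ooo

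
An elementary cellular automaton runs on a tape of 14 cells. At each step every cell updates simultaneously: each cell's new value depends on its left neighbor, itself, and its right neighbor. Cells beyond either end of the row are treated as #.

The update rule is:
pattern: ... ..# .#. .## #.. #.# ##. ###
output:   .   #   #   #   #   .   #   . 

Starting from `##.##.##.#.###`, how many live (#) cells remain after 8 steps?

9

.#.##.##.#.#..
.#.##.##.#.###
.#.##.##.#.#..  (repeats step 1; period 2)
step 8: .#.##.##.#.###
count of #: 9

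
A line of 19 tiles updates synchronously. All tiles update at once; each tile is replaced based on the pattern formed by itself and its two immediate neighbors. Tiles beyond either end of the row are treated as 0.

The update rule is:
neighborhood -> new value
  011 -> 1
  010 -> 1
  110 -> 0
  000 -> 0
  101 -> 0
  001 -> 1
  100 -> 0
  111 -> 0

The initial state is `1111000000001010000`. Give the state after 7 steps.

1000000000011010000
1000000000110010000
1000000001100110000
1000000011001100000
1000000110011000000
1000001100110000000
1000011001100000000

1000011001100000000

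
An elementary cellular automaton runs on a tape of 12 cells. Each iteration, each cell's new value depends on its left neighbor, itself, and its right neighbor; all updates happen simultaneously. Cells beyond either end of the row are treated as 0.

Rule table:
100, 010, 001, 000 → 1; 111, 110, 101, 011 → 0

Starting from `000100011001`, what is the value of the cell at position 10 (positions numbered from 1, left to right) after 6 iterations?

111111100111
000000011000
111111100111  (repeats iteration 1; period 2)
iteration 6: 000000011000
position 10 holds 0

0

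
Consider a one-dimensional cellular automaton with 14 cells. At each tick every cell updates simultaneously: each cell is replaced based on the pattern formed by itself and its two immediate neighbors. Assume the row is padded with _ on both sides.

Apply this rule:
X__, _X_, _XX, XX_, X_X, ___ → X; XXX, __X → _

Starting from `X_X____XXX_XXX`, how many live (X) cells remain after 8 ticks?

tick 1: XXXXXX_X_XXX_X
tick 2: X____XXXXX_XXX
tick 3: XXXX_X___XXX_X
tick 4: X__XXXXX_X_XXX
tick 5: XX_X___XXXXX_X
tick 6: XXXXXX_X___XXX
tick 7: X____XXXXX_X_X
tick 8: XXXX_X___XXXXX
count of X: 10

10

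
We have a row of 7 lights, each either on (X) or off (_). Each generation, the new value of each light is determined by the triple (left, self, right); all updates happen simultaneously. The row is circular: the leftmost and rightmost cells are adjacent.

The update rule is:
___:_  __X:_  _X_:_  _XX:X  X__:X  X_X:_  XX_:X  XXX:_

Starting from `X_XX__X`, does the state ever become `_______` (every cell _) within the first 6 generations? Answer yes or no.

no

generation 1: X_XXX_X
generation 2: X_X_X_X
generation 3: X_____X
generation 4: XX____X
generation 5: _XX___X
generation 6: _XXX___
generation 6 is _XXX___, still not uniform _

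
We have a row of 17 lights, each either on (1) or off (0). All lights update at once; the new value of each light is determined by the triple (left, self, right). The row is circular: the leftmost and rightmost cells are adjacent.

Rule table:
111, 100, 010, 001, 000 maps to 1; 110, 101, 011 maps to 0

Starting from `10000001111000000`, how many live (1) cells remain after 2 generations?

11

11111110110111111
11111100000011111
count of 1: 11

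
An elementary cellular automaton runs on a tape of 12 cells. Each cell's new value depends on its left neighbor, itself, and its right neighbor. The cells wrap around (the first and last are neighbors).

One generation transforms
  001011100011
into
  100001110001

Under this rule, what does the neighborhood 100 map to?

1

At position 0 the neighborhood is 100; the next row has 1 there.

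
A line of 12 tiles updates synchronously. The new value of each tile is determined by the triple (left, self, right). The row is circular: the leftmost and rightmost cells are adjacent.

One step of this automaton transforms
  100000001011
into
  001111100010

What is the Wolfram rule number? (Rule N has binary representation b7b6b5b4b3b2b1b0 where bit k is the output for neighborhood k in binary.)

9

position 11: 111 → 0  (bit 7 = 0)
position 0: 110 → 0  (bit 6 = 0)
position 9: 101 → 0  (bit 5 = 0)
position 1: 100 → 0  (bit 4 = 0)
position 10: 011 → 1  (bit 3 = 1)
position 8: 010 → 0  (bit 2 = 0)
position 7: 001 → 0  (bit 1 = 0)
position 2: 000 → 1  (bit 0 = 1)
bits b7..b0 = 00001001 = 9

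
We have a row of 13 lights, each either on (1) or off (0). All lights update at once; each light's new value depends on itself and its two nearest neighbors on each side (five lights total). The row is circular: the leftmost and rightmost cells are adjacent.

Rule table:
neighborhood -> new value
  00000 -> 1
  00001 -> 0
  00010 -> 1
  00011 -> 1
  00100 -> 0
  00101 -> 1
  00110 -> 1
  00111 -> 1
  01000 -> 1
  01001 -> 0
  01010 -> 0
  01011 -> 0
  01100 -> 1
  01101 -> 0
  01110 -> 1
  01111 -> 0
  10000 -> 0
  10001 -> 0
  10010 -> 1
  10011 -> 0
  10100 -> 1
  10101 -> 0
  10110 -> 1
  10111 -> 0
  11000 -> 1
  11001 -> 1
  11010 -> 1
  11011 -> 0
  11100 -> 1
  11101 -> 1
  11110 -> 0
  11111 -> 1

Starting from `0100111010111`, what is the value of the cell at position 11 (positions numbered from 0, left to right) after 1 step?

1

1100111100011
position 11 holds 1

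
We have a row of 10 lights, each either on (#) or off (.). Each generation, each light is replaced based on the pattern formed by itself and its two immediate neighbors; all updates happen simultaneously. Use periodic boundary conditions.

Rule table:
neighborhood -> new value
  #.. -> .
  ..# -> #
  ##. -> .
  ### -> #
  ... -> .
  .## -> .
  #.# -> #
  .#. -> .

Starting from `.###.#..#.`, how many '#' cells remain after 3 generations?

generation 1: #.#.#..#..
generation 2: .#.#..#..#
generation 3: #.#..#..#.
count of #: 4

4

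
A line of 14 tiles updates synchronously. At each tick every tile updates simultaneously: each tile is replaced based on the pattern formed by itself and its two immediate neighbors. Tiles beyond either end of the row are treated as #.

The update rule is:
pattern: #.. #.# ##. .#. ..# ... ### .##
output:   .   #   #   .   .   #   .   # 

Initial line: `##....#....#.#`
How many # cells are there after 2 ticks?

.#.##...##..##
#.###.#.##..#.
count of #: 8

8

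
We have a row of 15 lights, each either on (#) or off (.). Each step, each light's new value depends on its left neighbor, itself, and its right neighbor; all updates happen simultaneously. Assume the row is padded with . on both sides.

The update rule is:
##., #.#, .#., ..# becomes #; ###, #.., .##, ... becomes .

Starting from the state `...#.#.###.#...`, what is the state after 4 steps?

..#####..###...
.#....#.#..#...
##...####.##...
.#..#...##.#...

.#..#...##.#...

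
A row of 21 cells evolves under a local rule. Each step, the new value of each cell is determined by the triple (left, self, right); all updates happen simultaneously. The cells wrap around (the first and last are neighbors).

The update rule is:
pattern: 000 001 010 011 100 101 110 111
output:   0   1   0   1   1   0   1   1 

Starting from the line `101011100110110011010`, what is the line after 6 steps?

000011111110111111000
000111111110111111100
001111111110111111110
011111111110111111111
011111111110111111111  (fixed point — unchanged through step 6)

011111111110111111111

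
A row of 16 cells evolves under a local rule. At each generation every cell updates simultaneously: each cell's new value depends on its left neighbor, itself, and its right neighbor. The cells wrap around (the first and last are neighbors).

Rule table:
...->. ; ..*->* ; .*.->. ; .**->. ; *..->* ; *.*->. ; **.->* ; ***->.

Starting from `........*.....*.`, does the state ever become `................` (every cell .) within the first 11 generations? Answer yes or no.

generation 1: .......*.*...*.*
generation 2: *.....*...*.*...
generation 3: .*...*.*.*...*.*
generation 4: ..*.*.....*.*...
generation 5: .*...*...*...*..
generation 6: *.*.*.*.*.*.*.*.
generation 7: ................
all cells are . at generation 7

yes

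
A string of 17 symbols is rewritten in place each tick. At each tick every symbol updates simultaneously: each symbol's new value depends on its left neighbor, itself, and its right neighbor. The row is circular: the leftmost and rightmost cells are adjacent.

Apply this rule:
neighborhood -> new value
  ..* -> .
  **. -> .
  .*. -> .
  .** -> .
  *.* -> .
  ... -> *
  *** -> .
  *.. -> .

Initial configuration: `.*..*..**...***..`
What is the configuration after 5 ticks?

tick 1: ..........*.....*
tick 2: .********...***..
tick 3: ..........*.....*  (repeats tick 1; period 2)
tick 5: ..........*.....*

..........*.....*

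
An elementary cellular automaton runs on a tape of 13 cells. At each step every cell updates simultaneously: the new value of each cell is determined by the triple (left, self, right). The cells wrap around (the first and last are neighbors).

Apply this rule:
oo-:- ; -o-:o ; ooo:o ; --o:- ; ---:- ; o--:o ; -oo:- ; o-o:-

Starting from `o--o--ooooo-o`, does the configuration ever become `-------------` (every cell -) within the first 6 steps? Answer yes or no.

-o-oo--ooo---
-o---o--o-o--
-oo--oo-o-oo-
---o----o---o
o--oo---oo--o
-o---o----o--
step 6 is -o---o----o--, still not uniform -

no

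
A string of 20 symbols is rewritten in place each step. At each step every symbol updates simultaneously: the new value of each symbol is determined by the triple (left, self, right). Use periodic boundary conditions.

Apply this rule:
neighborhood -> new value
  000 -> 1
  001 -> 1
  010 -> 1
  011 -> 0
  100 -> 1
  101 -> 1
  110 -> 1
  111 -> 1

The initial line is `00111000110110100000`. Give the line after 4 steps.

11111011111011011111

11011111011011111111
11101111101101111111
11110111110110111111
11111011111011011111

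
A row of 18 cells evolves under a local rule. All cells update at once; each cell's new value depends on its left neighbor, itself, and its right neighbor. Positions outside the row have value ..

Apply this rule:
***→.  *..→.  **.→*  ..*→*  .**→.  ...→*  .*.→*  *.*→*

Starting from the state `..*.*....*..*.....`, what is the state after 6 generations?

..*.**.**.*.****.*

*****.****.**.****
....**...**.**...*
****.*.**.**.*.***
...****.**.****..*
***...**.**...*.**
..*.**.**.*.****.*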